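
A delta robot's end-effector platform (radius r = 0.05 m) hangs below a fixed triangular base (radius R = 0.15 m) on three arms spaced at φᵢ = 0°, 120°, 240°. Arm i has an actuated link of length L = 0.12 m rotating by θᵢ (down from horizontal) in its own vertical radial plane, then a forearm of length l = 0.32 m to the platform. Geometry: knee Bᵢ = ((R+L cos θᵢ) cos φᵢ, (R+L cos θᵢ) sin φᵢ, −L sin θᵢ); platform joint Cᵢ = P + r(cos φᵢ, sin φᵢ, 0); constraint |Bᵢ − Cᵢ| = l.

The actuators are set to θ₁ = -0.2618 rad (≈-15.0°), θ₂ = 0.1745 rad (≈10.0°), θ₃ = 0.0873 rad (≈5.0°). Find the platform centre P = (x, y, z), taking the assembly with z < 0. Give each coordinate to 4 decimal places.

(0.0323, -0.0067, -0.2309)

S1 = (0.2159·cos0.0°, 0.2159·sin0.0°, 0.0311) = (0.2159, 0.0000, 0.0311)
S2 = (0.2182·cos120.0°, 0.2182·sin120.0°, -0.0208) = (-0.1091, 0.1889, -0.0208)
φ3=240.0°: virtual centre (-0.1098, -0.1901, -0.0105), radius l
subtract pairs → two planes through P
linear system: -0.6500x+0.3779y = 0.0005−-0.1038z; -0.6514x+-0.3803y = 0.0007−-0.0830z
Cramer: x(z) = -0.0009-0.1436z;  y(z) = -0.0004+0.0276z
sphere 1 gives Az²+Bz+C=0 with A=1.0214, B=0.0001, C=-0.0544;  B²−4AC=0.2224;  roots -0.2309, 0.2308;  negative root z = -0.2309
x = 0.0323, y = -0.0067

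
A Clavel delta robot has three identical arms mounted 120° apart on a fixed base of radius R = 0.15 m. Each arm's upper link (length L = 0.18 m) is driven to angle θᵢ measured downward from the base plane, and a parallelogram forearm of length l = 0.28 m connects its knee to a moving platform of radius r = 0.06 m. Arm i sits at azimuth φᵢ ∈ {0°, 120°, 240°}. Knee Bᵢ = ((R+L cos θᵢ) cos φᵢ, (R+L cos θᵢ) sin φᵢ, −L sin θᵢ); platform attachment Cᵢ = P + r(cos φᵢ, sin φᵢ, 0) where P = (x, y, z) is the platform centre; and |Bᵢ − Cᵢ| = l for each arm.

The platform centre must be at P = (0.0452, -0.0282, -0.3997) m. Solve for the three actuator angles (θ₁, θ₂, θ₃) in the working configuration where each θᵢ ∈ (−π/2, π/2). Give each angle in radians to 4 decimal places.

θ₁ = 1.0473, θ₂ = 1.3966, θ₃ = 1.2219

φ1=0.0° → target in arm frame (0.0452, -0.0282)
  A=0.0448, B=-0.3997, C=(l²−L²−A²−y'²−z²)/(2L)=-0.3238
  θ1 = atan2(B,A) + arccos(C/0.4022) = 1.0473
arm 2 (φ=120.0°): x'=-0.0470, y'=-0.0250
  A=0.1370, B=-0.3997, C=(l²−L²−A²−y'²−z²)/(2L)=-0.3699
  θ2 = atan2(B,A) + arccos(C/0.4225) = 1.3966
φ3=240.0° → target in arm frame (0.0018, 0.0532)
  A cos θ + B sin θ = C:  0.0882·cos θ + -0.3997·sin θ = -0.3455
  γ=atan2(-0.3997,0.0882)=-1.3537;  ψ=arccos(-0.8440)=2.5756;  θ3=γ+ψ≈1.2219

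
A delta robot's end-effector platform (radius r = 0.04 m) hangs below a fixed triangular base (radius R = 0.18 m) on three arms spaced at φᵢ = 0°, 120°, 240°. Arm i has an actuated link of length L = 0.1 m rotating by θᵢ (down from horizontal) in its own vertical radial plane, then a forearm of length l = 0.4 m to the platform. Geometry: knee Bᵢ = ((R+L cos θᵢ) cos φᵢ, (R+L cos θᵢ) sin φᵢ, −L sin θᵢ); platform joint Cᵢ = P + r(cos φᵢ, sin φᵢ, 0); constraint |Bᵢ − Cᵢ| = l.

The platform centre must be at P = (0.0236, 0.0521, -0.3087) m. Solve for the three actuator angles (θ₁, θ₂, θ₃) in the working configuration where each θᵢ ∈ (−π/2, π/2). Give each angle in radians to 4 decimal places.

φ1=0.0° → target in arm frame (0.0236, 0.0521)
  A=0.1164, B=-0.3087, C=(l²−L²−A²−y'²−z²)/(2L)=0.1922
  γ=atan2(-0.3087,0.1164)=-1.2102;  ψ=arccos(0.5826)=0.9489;  θ1=γ+ψ≈-0.2613
φ2=120.0° → target in arm frame (0.0333, -0.0465)
  A=0.1067, B=-0.3087, C=(l²−L²−A²−y'²−z²)/(2L)=0.2058
  √(A²+B²)=0.3266;  θ2 = -1.2381+0.8891 ≈ -0.3490
rotate P by −φ3: (-0.0569, -0.0056, -0.3087)
  A=0.1969, B=-0.3087, C=(l²−L²−A²−y'²−z²)/(2L)=0.0795
  √(A²+B²)=0.3662;  θ3 = -1.0030+1.3520 ≈ 0.3490

θ₁ = -0.2613, θ₂ = -0.3490, θ₃ = 0.3490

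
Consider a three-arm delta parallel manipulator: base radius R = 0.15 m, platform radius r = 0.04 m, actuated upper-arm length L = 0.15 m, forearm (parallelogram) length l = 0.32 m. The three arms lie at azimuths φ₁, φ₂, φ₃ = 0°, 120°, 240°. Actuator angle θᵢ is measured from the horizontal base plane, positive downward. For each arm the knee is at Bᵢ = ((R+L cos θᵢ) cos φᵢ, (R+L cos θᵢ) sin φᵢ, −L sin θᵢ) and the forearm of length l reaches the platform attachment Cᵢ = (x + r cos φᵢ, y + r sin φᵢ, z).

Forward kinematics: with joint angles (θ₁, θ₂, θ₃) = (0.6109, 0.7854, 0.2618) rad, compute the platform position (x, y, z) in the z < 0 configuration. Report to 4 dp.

(-0.0092, -0.0574, -0.2873)

arm 1 at φ=0.0°: ρ1 = 0.2329;  O1 = (0.2329, 0.0000, -0.0860)
O2 = (0.2161·cos120.0°, 0.2161·sin120.0°, -0.1061) = (-0.1080, 0.1871, -0.1061)
φ3=240.0°: virtual centre (-0.1274, -0.2207, -0.0388), radius l
|O₂|²−|O₁|² = -0.0037;  |O₃|²−|O₁|² = 0.0048
linear system: -0.6818x+0.3742y = -0.0037−-0.0401z; -0.7206x+-0.4415y = 0.0048−0.0944z
det = 0.5707;  x = -0.0003+0.0309z,  y = -0.0105+0.1634z
into |P−O₁|² = l²: 1.0277z² + 0.1542z + -0.0405 = 0;  Δ = 0.1903;  z = -0.2873 or 0.1372 → z<0 root = -0.2873
x = -0.0092, y = -0.0574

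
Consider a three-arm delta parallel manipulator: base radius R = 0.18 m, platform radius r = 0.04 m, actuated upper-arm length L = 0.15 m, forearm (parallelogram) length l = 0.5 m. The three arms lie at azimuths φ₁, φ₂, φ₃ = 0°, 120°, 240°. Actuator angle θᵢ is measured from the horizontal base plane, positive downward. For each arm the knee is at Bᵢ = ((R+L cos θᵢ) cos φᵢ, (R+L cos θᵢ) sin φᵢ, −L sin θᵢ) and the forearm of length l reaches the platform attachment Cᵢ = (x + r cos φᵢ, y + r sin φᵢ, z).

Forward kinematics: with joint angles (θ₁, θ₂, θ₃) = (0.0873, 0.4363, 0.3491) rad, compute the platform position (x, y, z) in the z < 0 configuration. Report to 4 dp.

(0.0503, -0.0130, -0.4520)

S1 = (0.2894·cos0.0°, 0.2894·sin0.0°, -0.0131) = (0.2894, 0.0000, -0.0131)
arm 2 at φ=120.0°: (R−r)+L cos θ2 = 0.2759;  S2 = (-0.1380, 0.2390, -0.0634)
S3 = (0.2810·cos240.0°, 0.2810·sin240.0°, -0.0513) = (-0.1405, -0.2433, -0.0513)
subtract pairs → two planes through P
plane₁₂: -0.8548x+0.4780y+-0.1006z = -0.0038
Cramer: x(z) = 0.0036-0.1034z;  y(z) = -0.0015+0.0256z
into |P−S₁|² = l²: 1.0113z² + 0.0852z + -0.1681 = 0;  Δ = 0.6874;  z = -0.4520 or 0.3678 → z<0 root = -0.4520
x = 0.0503, y = -0.0130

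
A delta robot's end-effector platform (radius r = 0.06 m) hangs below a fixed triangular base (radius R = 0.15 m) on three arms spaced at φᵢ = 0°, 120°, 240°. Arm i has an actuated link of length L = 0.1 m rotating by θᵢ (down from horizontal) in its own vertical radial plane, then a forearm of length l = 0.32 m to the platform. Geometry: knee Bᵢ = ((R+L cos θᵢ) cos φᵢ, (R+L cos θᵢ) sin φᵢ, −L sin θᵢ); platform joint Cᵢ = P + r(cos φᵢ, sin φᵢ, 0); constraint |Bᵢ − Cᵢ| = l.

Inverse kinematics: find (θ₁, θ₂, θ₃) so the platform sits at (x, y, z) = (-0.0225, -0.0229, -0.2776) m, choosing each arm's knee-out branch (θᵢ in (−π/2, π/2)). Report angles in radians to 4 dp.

θ₁ = 0.3490, θ₂ = 0.2620, θ₃ = -0.0003

rotate P by −φ1: (-0.0225, -0.0229, -0.2776)
  A=0.1125, B=-0.2776, C=(l²−L²−A²−y'²−z²)/(2L)=0.0108
  √(A²+B²)=0.2995;  θ1 = -1.1858+1.5348 ≈ 0.3490
φ2=120.0° → target in arm frame (-0.0086, 0.0309)
  A cos θ + B sin θ = C:  0.0986·cos θ + -0.2776·sin θ = 0.0233
  γ=atan2(-0.2776,0.0986)=-1.2296;  ψ=arccos(0.0791)=1.4916;  θ2=γ+ψ≈0.2620
φ3=240.0° → target in arm frame (0.0311, -0.0080)
  A cos θ + B sin θ = C:  0.0589·cos θ + -0.2776·sin θ = 0.0590
  γ=atan2(-0.2776,0.0589)=-1.3617;  ψ=arccos(0.2079)=1.3613;  θ3=γ+ψ≈-0.0003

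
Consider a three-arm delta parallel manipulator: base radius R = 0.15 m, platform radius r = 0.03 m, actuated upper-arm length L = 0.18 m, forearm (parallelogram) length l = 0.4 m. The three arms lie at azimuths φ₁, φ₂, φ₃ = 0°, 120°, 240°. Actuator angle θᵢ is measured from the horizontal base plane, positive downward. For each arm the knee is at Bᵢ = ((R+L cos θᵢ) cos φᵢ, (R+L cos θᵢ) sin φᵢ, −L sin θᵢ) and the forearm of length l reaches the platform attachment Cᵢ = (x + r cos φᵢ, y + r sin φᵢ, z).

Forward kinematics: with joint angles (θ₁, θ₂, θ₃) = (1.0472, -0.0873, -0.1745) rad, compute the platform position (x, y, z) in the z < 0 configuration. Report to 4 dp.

(-0.1698, -0.0083, -0.2810)

S1 = (0.2100·cos0.0°, 0.2100·sin0.0°, -0.1559) = (0.2100, 0.0000, -0.1559)
arm 2 at φ=120.0°: (R−r)+L cos θ2 = 0.2993;  S2 = (-0.1497, 0.2592, 0.0157)
S3 = (0.2973·cos240.0°, 0.2973·sin240.0°, 0.0313) = (-0.1486, -0.2574, 0.0313)
subtract pairs → two planes through P
plane₁₂: -0.7193x+0.5184y+0.3432z = 0.0214
Cramer: x(z) = -0.0295+0.4995z;  y(z) = 0.0004+0.0311z
sphere 1 gives Az²+Bz+C=0 with A=1.2504, B=0.0725, C=-0.0783;  B²−4AC=0.3971;  roots -0.2810, 0.2230;  negative root z = -0.2810
x = -0.1698, y = -0.0083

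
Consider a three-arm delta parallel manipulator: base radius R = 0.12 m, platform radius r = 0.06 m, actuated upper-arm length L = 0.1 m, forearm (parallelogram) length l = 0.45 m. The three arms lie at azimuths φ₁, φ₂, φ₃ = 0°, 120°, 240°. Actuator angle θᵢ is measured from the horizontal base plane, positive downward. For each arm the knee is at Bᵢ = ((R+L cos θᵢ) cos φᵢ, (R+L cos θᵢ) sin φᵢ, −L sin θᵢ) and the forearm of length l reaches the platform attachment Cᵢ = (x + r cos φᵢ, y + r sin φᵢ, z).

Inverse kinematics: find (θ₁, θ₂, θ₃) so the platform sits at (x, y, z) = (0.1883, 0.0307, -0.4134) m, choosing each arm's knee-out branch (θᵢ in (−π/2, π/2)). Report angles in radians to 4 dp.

arm 1 (φ=0.0°): x'=0.1883, y'=0.0307
  e−x'=-0.1283;  (l²−L²−(e−x')²−y'²−z²)/2L = 0.0210
  θ1 = atan2(B,A) + arccos(C/0.4329) = -0.3494
rotate P by −φ2: (-0.0676, -0.1784, -0.4134)
  A cos θ + B sin θ = C:  0.1276·cos θ + -0.4134·sin θ = -0.1325
  √(A²+B²)=0.4326;  θ2 = -1.2715+1.8821 ≈ 0.6106
φ3=240.0° → target in arm frame (-0.1207, 0.1477)
  A cos θ + B sin θ = C:  0.1807·cos θ + -0.4134·sin θ = -0.1644
  γ=atan2(-0.4134,0.1807)=-1.1586;  ψ=arccos(-0.3645)=1.9438;  θ3=γ+ψ≈0.7852

θ₁ = -0.3494, θ₂ = 0.6106, θ₃ = 0.7852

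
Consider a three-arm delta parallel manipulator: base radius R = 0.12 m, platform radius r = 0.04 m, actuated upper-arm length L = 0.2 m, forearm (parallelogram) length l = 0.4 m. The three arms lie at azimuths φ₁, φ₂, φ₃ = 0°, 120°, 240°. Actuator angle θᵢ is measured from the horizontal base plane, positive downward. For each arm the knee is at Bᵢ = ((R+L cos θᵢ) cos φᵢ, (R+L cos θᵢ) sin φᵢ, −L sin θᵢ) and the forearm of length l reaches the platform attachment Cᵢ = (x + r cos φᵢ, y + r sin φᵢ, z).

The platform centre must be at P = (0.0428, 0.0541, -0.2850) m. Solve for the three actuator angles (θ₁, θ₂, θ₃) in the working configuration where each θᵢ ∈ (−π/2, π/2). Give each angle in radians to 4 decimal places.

θ₁ = -0.1747, θ₂ = -0.0874, θ₃ = 0.3494

φ1=0.0° → target in arm frame (0.0428, 0.0541)
  A cos θ + B sin θ = C:  0.0372·cos θ + -0.2850·sin θ = 0.0862
  √(A²+B²)=0.2874;  θ1 = -1.4410+1.2663 ≈ -0.1747
φ2=120.0° → target in arm frame (0.0255, -0.0641)
  e−x'=0.0545;  (l²−L²−(e−x')²−y'²−z²)/2L = 0.0792
  √(A²+B²)=0.2902;  θ2 = -1.3817+1.2943 ≈ -0.0874
rotate P by −φ3: (-0.0683, 0.0100, -0.2850)
  A=0.1483, B=-0.2850, C=(l²−L²−A²−y'²−z²)/(2L)=0.0417
  γ=atan2(-0.2850,0.1483)=-1.0911;  ψ=arccos(0.1299)=1.4405;  θ3=γ+ψ≈0.3494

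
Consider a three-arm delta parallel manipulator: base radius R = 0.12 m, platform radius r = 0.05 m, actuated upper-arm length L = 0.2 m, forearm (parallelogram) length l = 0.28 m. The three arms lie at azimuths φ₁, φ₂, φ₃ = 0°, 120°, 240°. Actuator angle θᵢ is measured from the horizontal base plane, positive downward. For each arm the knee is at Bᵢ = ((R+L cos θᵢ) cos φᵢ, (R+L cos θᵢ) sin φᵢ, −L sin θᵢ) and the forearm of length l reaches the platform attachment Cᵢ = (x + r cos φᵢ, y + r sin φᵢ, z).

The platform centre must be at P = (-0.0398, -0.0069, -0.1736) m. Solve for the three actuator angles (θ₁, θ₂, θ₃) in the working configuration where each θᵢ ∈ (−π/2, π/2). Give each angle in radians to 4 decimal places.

θ₁ = 0.6107, θ₂ = 0.2620, θ₃ = 0.1741

arm 1 (φ=0.0°): x'=-0.0398, y'=-0.0069
  A=0.1098, B=-0.1736, C=(l²−L²−A²−y'²−z²)/(2L)=-0.0096
  γ=atan2(-0.1736,0.1098)=-1.0068;  ψ=arccos(-0.0467)=1.6176;  θ1=γ+ψ≈0.6107
φ2=120.0° → target in arm frame (0.0139, 0.0379)
  A=0.0561, B=-0.1736, C=(l²−L²−A²−y'²−z²)/(2L)=0.0092
  γ=atan2(-0.1736,0.0561)=-1.2584;  ψ=arccos(0.0504)=1.5203;  θ2=γ+ψ≈0.2620
arm 3 (φ=240.0°): x'=0.0259, y'=-0.0310
  e−x'=0.0441;  (l²−L²−(e−x')²−y'²−z²)/2L = 0.0134
  √(A²+B²)=0.1791;  θ3 = -1.3219+1.4960 ≈ 0.1741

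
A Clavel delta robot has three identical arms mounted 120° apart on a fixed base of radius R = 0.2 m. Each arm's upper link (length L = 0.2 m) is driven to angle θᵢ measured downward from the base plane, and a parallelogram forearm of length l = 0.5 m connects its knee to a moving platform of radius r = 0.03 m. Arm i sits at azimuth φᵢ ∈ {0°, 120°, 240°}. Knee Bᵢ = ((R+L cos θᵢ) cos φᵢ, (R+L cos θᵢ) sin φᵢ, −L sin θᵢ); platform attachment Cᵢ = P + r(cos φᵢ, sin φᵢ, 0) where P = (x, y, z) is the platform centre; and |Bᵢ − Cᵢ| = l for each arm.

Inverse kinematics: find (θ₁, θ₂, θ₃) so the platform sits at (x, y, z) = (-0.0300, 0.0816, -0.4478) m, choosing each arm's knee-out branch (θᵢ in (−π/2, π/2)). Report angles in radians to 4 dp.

arm 1 (φ=0.0°): x'=-0.0300, y'=0.0816
  A cos θ + B sin θ = C:  0.2000·cos θ + -0.4478·sin θ = -0.0930
  √(A²+B²)=0.4904;  θ1 = -1.1508+1.7615 ≈ 0.6107
rotate P by −φ2: (0.0857, -0.0148, -0.4478)
  A=0.0843, B=-0.4478, C=(l²−L²−A²−y'²−z²)/(2L)=0.0054
  γ=atan2(-0.4478,0.0843)=-1.3847;  ψ=arccos(0.0118)=1.5590;  θ2=γ+ψ≈0.1744
arm 3 (φ=240.0°): x'=-0.0557, y'=-0.0668
  A=0.2257, B=-0.4478, C=(l²−L²−A²−y'²−z²)/(2L)=-0.1148
  √(A²+B²)=0.5014;  θ3 = -1.1040+1.8017 ≈ 0.6977

θ₁ = 0.6107, θ₂ = 0.1744, θ₃ = 0.6977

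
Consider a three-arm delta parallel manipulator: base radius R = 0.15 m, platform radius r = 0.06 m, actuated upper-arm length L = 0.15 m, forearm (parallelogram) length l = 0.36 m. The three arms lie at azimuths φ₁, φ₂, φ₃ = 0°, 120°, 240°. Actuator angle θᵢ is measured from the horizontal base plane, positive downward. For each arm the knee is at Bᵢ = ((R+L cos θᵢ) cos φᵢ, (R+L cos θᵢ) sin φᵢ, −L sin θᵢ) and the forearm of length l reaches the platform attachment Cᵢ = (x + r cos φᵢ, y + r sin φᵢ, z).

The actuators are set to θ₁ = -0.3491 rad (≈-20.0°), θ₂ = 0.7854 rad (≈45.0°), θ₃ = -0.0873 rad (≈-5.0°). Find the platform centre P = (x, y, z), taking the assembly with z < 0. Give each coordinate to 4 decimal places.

arm 1 at φ=0.0°: e+L cos θ1 = 0.2310;  S1 = (0.2310, 0.0000, 0.0513)
φ2=120.0°: virtual centre (-0.0980, 0.1698, -0.1061), radius l
φ3=240.0°: virtual centre (-0.1197, -0.2074, 0.0131), radius l
eliminate P² terms by subtracting sphere 1 from 2 and 3
[-0.6580 0.3396 -0.3147]·P = -0.0063;  [-0.7013 -0.4147 -0.0765]·P = 0.0015
Cramer: x(z) = 0.0041-0.3062z;  y(z) = -0.0106+0.3335z
sphere 1 gives Az²+Bz+C=0 with A=1.2050, B=0.0293, C=-0.0754;  B²−4AC=0.3642;  roots -0.2626, 0.2383;  negative root z = -0.2626
x = 0.0845, y = -0.0982

(0.0845, -0.0982, -0.2626)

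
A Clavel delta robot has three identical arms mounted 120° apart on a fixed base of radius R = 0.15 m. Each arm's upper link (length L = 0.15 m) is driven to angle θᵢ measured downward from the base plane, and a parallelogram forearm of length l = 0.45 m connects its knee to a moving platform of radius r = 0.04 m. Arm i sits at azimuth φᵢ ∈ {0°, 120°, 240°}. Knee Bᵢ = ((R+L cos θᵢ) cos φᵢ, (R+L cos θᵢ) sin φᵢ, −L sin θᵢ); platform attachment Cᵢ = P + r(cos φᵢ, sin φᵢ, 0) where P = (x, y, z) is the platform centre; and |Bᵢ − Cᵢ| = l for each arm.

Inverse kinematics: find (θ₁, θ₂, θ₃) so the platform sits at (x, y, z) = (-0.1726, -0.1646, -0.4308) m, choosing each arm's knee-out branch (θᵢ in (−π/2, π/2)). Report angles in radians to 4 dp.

θ₁ = 1.3962, θ₂ = 1.0468, θ₃ = -0.0875

rotate P by −φ1: (-0.1726, -0.1646, -0.4308)
  A=0.2826, B=-0.4308, C=(l²−L²−A²−y'²−z²)/(2L)=-0.3751
  γ=atan2(-0.4308,0.2826)=-0.9902;  ψ=arccos(-0.7281)=2.3864;  θ1=γ+ψ≈1.3962
arm 2 (φ=120.0°): x'=-0.0562, y'=0.2318
  A cos θ + B sin θ = C:  0.1662·cos θ + -0.4308·sin θ = -0.2898
  θ2 = atan2(B,A) + arccos(C/0.4618) = 1.0468
φ3=240.0° → target in arm frame (0.2288, -0.0672)
  A cos θ + B sin θ = C:  -0.1188·cos θ + -0.4308·sin θ = -0.0808
  √(A²+B²)=0.4469;  θ3 = -1.8400+1.7525 ≈ -0.0875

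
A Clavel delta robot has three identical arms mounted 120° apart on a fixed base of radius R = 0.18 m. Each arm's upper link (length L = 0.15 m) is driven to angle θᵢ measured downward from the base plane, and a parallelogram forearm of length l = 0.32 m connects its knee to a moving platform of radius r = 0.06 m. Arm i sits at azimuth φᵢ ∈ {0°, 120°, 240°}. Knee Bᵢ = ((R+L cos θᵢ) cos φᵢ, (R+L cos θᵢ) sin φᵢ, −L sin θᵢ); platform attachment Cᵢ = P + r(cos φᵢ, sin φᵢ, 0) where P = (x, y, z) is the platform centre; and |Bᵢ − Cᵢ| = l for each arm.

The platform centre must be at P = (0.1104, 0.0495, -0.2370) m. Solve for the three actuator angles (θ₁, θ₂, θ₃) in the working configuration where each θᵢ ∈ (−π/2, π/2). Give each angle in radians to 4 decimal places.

rotate P by −φ1: (0.1104, 0.0495, -0.2370)
  A cos θ + B sin θ = C:  0.0096·cos θ + -0.2370·sin θ = 0.0706
  θ1 = atan2(B,A) + arccos(C/0.2372) = -0.2619
arm 2 (φ=120.0°): x'=-0.0123, y'=-0.1204
  A=0.1323, B=-0.2370, C=(l²−L²−A²−y'²−z²)/(2L)=-0.0276
  γ=atan2(-0.2370,0.1323)=-1.0616;  ψ=arccos(-0.1015)=1.6725;  θ2=γ+ψ≈0.6109
rotate P by −φ3: (-0.0981, 0.0709, -0.2370)
  A=0.2181, B=-0.2370, C=(l²−L²−A²−y'²−z²)/(2L)=-0.0961
  γ=atan2(-0.2370,0.2181)=-0.8270;  ψ=arccos(-0.2985)=1.8740;  θ3=γ+ψ≈1.0470

θ₁ = -0.2619, θ₂ = 0.6109, θ₃ = 1.0470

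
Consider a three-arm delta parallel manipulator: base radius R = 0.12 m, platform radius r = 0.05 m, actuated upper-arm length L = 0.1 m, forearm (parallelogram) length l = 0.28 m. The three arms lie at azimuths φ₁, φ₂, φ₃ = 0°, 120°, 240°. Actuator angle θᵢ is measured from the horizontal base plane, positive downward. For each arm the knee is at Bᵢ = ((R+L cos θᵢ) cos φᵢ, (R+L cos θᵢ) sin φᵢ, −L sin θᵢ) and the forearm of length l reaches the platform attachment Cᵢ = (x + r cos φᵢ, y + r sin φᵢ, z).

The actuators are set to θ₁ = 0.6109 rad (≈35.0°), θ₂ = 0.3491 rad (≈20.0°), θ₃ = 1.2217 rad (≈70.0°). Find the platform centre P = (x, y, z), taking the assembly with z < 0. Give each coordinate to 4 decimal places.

(0.0259, 0.0956, -0.2884)

arm 1 at φ=0.0°: e+L cos θ1 = 0.1519;  centre 1 = (0.1519, 0.0000, -0.0574)
arm 2 at φ=120.0°: e+L cos θ2 = 0.1640;  centre 2 = (-0.0820, 0.1420, -0.0342)
arm 3 at φ=240.0°: e+L cos θ3 = 0.1042;  centre 3 = (-0.0521, -0.0902, -0.0940)
eliminate P² terms by subtracting sphere 1 from 2 and 3
plane₁₂: -0.4678x+0.2840y+0.0463z = 0.0017
Cramer: x(z) = 0.0079-0.0621z;  y(z) = 0.0190-0.2653z
sphere 1 gives Az²+Bz+C=0 with A=1.0742, B=0.1225, C=-0.0540;  B²−4AC=0.2471;  roots -0.2884, 0.1744;  negative root z = -0.2884
x = 0.0259, y = 0.0956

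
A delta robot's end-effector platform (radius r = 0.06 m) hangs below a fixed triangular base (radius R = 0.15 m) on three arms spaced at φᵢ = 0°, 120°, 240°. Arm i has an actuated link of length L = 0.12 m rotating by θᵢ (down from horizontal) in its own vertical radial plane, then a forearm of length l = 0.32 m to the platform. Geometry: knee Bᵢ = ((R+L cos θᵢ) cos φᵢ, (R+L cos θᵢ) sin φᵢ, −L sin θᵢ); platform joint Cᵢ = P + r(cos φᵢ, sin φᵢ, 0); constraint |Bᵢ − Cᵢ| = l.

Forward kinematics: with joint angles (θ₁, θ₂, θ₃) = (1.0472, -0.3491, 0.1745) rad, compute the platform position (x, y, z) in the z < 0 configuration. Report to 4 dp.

(-0.1323, 0.0428, -0.2485)

S1 = (0.1500·cos0.0°, 0.1500·sin0.0°, -0.1039) = (0.1500, 0.0000, -0.1039)
φ2=120.0°: virtual centre (-0.1014, 0.1756, 0.0410), radius l
φ3=240.0°: virtual centre (-0.1041, -0.1803, -0.0208), radius l
|S₂|²−|S₁|² = 0.0095;  |S₃|²−|S₁|² = 0.0105
[-0.5028 0.3512 0.2899]·P = 0.0095;  [-0.5082 -0.3606 0.1662]·P = 0.0105
Cramer: x(z) = -0.0197+0.4528z;  y(z) = -0.0012-0.1773z
sphere 1 gives Az²+Bz+C=0 with A=1.2365, B=0.0546, C=-0.0628;  B²−4AC=0.3135;  roots -0.2485, 0.2044;  negative root z = -0.2485
x = -0.1323, y = 0.0428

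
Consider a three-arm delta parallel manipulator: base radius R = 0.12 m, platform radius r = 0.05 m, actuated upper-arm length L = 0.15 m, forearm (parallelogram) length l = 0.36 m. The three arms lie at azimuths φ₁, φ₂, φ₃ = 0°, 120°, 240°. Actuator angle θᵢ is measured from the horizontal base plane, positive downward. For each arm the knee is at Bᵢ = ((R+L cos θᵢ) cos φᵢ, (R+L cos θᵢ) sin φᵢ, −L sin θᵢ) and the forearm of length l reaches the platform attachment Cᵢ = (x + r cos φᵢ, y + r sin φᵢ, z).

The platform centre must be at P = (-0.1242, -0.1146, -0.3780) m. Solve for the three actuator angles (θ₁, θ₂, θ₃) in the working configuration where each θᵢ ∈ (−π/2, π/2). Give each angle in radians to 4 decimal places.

φ1=0.0° → target in arm frame (-0.1242, -0.1146)
  e−x'=0.1942;  (l²−L²−(e−x')²−y'²−z²)/2L = -0.2888
  γ=atan2(-0.3780,0.1942)=-1.0962;  ψ=arccos(-0.6795)=2.3179;  θ1=γ+ψ≈1.2217
rotate P by −φ2: (-0.0371, 0.1649, -0.3780)
  A cos θ + B sin θ = C:  0.1071·cos θ + -0.3780·sin θ = -0.2481
  θ2 = atan2(B,A) + arccos(C/0.3929) = 0.9598
φ3=240.0° → target in arm frame (0.1613, -0.0503)
  e−x'=-0.0913;  (l²−L²−(e−x')²−y'²−z²)/2L = -0.1555
  γ=atan2(-0.3780,-0.0913)=-1.8079;  ψ=arccos(-0.3999)=1.9822;  θ3=γ+ψ≈0.1743

θ₁ = 1.2217, θ₂ = 0.9598, θ₃ = 0.1743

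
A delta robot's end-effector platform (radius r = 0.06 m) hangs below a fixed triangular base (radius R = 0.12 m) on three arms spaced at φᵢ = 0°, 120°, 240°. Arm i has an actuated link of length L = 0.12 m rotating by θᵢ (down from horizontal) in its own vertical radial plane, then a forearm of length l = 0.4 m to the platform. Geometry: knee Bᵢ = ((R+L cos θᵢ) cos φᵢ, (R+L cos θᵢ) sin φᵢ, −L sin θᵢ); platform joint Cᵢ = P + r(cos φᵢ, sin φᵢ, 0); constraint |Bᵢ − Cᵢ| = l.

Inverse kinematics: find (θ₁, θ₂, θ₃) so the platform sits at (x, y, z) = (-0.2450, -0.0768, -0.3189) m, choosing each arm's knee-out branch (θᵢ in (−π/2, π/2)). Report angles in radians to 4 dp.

arm 1 (φ=0.0°): x'=-0.2450, y'=-0.0768
  A=0.3050, B=-0.3189, C=(l²−L²−A²−y'²−z²)/(2L)=-0.2293
  √(A²+B²)=0.4413;  θ1 = -0.8077+2.1171 ≈ 1.3094
arm 2 (φ=120.0°): x'=0.0560, y'=0.2506
  e−x'=0.0040;  (l²−L²−(e−x')²−y'²−z²)/2L = -0.0788
  √(A²+B²)=0.3189;  θ2 = -1.5582+1.8203 ≈ 0.2621
arm 3 (φ=240.0°): x'=0.1890, y'=-0.1738
  A=-0.1290, B=-0.3189, C=(l²−L²−A²−y'²−z²)/(2L)=-0.0122
  γ=atan2(-0.3189,-0.1290)=-1.9552;  ψ=arccos(-0.0356)=1.6064;  θ3=γ+ψ≈-0.3488

θ₁ = 1.3094, θ₂ = 0.2621, θ₃ = -0.3488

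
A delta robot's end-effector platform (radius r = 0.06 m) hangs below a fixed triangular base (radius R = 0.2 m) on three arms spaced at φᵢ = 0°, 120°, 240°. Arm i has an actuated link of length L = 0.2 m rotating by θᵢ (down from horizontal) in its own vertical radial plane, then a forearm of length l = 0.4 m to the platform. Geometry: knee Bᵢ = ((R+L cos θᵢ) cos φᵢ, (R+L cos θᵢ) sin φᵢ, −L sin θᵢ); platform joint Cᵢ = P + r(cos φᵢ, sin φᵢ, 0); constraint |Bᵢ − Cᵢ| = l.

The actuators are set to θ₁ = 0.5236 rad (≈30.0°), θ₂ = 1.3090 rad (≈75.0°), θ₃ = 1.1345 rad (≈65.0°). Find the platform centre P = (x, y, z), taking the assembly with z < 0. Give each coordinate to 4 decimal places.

(0.1314, -0.0337, -0.4547)

centre 1 = (0.3132·cos0.0°, 0.3132·sin0.0°, -0.1000) = (0.3132, 0.0000, -0.1000)
arm 2 at φ=120.0°: ρ2 = 0.1918;  centre 2 = (-0.0959, 0.1661, -0.1932)
arm 3 at φ=240.0°: ρ3 = 0.2245;  centre 3 = (-0.1123, -0.1944, -0.1813)
|centre ₂|²−|centre ₁|² = -0.0340;  |centre ₃|²−|centre ₁|² = -0.0248
plane₁₂: -0.8182x+0.3321y+-0.1864z = -0.0340
Cramer: x(z) = 0.0357-0.2105z;  y(z) = -0.0143+0.0426z
sphere 1 gives Az²+Bz+C=0 with A=1.0461, B=0.3156, C=-0.0728;  B²−4AC=0.4042;  roots -0.4547, 0.1531;  negative root z = -0.4547
x = 0.1314, y = -0.0337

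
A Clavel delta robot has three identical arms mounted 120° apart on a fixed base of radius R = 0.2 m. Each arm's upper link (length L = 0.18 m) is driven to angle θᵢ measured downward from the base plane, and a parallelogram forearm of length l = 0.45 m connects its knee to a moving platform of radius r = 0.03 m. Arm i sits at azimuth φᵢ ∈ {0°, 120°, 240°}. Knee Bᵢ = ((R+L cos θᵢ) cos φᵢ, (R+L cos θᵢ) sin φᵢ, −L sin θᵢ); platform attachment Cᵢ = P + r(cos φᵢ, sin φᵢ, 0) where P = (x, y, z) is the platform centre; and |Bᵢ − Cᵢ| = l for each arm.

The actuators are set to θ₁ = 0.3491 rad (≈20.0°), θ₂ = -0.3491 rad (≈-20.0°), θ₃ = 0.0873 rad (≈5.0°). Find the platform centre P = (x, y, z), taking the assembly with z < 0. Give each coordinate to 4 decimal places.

arm 1 at φ=0.0°: ρ1 = 0.3391;  centre 1 = (0.3391, 0.0000, -0.0616)
centre 2 = (0.3391·cos120.0°, 0.3391·sin120.0°, 0.0616) = (-0.1696, 0.2937, 0.0616)
φ3=240.0°: virtual centre (-0.1747, -0.3025, -0.0157), radius l
eliminate P² terms by subtracting sphere 1 from 2 and 3
[-1.0174 0.5874 0.2463]·P = 0.0000;  [-1.0276 -0.6050 0.0918]·P = 0.0035
Cramer: x(z) = -0.0017+0.1664z;  y(z) = -0.0029-0.1310z
into |P−centre ₁|² = l²: 1.0449z² + 0.0105z + -0.0826 = 0;  Δ = 0.3451;  z = -0.2861 or 0.2761 → z<0 root = -0.2861
x = -0.0493, y = 0.0346

(-0.0493, 0.0346, -0.2861)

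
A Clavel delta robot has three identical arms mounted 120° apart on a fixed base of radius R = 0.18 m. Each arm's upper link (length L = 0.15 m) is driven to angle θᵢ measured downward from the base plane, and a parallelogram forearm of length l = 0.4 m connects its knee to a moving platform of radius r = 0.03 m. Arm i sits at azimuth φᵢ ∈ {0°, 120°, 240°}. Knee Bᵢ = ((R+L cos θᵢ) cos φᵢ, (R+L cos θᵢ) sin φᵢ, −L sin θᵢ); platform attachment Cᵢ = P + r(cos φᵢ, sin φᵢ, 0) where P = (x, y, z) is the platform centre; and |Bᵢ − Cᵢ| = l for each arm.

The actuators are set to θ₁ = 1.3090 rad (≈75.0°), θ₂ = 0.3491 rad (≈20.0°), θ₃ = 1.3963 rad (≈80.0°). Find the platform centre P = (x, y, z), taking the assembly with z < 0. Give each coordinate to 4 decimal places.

O1 = (0.1888·cos0.0°, 0.1888·sin0.0°, -0.1449) = (0.1888, 0.0000, -0.1449)
φ2=120.0°: virtual centre (-0.1455, 0.2520, -0.0513), radius l
O3 = (0.1760·cos240.0°, 0.1760·sin240.0°, -0.1477) = (-0.0880, -0.1525, -0.1477)
|O₂|²−|O₁|² = 0.0306;  |O₃|²−|O₁|² = -0.0038
plane₁₂: -0.6686x+0.5039y+0.1872z = 0.0306
Cramer: x(z) = -0.0153+0.1123z;  y(z) = 0.0404-0.2224z
sphere 1 gives Az²+Bz+C=0 with A=1.0621, B=0.2259, C=-0.0957;  B²−4AC=0.4576;  roots -0.4248, 0.2121;  negative root z = -0.4248
x = -0.0630, y = 0.1349

(-0.0630, 0.1349, -0.4248)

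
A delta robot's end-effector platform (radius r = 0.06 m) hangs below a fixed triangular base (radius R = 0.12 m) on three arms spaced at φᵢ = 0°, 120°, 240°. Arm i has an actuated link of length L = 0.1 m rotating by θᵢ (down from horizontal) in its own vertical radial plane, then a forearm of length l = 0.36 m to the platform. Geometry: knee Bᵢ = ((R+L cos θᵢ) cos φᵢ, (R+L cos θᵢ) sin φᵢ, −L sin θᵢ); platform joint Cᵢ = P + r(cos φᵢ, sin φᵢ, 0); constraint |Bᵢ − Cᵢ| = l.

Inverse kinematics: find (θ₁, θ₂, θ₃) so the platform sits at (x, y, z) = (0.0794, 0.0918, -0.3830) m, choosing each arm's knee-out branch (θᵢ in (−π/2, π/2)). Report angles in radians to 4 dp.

θ₁ = 0.4364, θ₂ = 0.6111, θ₃ = 1.2218

rotate P by −φ1: (0.0794, 0.0918, -0.3830)
  A=-0.0194, B=-0.3830, C=(l²−L²−A²−y'²−z²)/(2L)=-0.1795
  √(A²+B²)=0.3835;  θ1 = -1.6214+2.0578 ≈ 0.4364
φ2=120.0° → target in arm frame (0.0398, -0.1147)
  A cos θ + B sin θ = C:  0.0202·cos θ + -0.3830·sin θ = -0.2032
  γ=atan2(-0.3830,0.0202)=-1.5181;  ψ=arccos(-0.5299)=2.1292;  θ2=γ+ψ≈0.6111
φ3=240.0° → target in arm frame (-0.1192, 0.0229)
  e−x'=0.1792;  (l²−L²−(e−x')²−y'²−z²)/2L = -0.2986
  √(A²+B²)=0.4228;  θ3 = -1.1332+2.3549 ≈ 1.2218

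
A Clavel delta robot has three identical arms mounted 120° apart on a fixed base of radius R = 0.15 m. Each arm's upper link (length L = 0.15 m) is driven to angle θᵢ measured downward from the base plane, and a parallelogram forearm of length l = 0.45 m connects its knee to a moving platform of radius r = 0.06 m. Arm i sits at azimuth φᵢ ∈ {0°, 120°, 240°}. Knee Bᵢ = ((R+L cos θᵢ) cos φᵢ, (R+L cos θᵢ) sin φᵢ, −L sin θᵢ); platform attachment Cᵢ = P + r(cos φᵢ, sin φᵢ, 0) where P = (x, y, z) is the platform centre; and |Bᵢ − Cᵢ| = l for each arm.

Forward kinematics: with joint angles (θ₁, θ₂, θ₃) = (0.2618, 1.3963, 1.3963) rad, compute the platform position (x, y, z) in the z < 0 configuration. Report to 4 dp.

(0.2181, 0.0000, -0.4885)

S1 = (0.2349·cos0.0°, 0.2349·sin0.0°, -0.0388) = (0.2349, 0.0000, -0.0388)
arm 2 at φ=120.0°: (R−r)+L cos θ2 = 0.1160;  S2 = (-0.0580, 0.1005, -0.1477)
arm 3 at φ=240.0°: (R−r)+L cos θ3 = 0.1160;  S3 = (-0.0580, -0.1005, -0.1477)
|S₂|²−|S₁|² = -0.0214;  |S₃|²−|S₁|² = -0.0214
[-0.5858 0.2010 -0.2178]·P = -0.0214;  [-0.5858 -0.2010 -0.2178]·P = -0.0214
det = 0.2355;  x = 0.0365+-0.3718z,  y = 0.0000+0.0000z
quadratic in z: (1.1382)z²+(0.2251)z+(-0.1616)=0, √Δ=0.8869 → z ∈ {-0.4885, 0.2907}; z = -0.4885 (taking z<0)
x = 0.2181, y = 0.0000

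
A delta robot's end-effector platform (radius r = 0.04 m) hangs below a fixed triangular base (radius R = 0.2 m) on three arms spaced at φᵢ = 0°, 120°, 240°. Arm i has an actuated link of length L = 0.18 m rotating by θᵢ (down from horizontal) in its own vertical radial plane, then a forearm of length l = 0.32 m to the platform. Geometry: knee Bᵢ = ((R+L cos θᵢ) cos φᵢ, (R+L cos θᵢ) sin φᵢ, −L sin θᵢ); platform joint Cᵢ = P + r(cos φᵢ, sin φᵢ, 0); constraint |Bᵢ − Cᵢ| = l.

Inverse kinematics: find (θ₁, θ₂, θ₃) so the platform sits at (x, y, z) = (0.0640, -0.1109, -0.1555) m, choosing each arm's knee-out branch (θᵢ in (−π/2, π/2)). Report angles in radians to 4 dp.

θ₁ = 0.1747, θ₂ = 1.3965, θ₃ = 0.1742

arm 1 (φ=0.0°): x'=0.0640, y'=-0.1109
  e−x'=0.0960;  (l²−L²−(e−x')²−y'²−z²)/2L = 0.0675
  √(A²+B²)=0.1827;  θ1 = -1.0177+1.1924 ≈ 0.1747
rotate P by −φ2: (-0.1280, 0.0000, -0.1555)
  A=0.2880, B=-0.1555, C=(l²−L²−A²−y'²−z²)/(2L)=-0.1032
  γ=atan2(-0.1555,0.2880)=-0.4950;  ψ=arccos(-0.3152)=1.8915;  θ2=γ+ψ≈1.3965
rotate P by −φ3: (0.0640, 0.1109, -0.1555)
  A=0.0960, B=-0.1555, C=(l²−L²−A²−y'²−z²)/(2L)=0.0676
  γ=atan2(-0.1555,0.0960)=-1.0179;  ψ=arccos(0.3697)=1.1921;  θ3=γ+ψ≈0.1742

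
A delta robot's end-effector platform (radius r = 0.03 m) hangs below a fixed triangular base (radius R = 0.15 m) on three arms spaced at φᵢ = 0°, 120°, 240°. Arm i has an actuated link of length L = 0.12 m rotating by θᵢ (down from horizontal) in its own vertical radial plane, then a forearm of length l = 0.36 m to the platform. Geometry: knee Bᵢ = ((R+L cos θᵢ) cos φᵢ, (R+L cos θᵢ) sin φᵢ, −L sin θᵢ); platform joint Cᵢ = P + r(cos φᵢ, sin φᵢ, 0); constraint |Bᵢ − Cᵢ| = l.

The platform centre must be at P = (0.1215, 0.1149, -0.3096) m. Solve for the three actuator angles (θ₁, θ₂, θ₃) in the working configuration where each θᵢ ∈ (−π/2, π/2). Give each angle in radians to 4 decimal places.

arm 1 (φ=0.0°): x'=0.1215, y'=0.1149
  e−x'=-0.0015;  (l²−L²−(e−x')²−y'²−z²)/2L = 0.0256
  √(A²+B²)=0.3096;  θ1 = -1.5756+1.4880 ≈ -0.0876
arm 2 (φ=120.0°): x'=0.0388, y'=-0.1627
  e−x'=0.0812;  (l²−L²−(e−x')²−y'²−z²)/2L = -0.0571
  √(A²+B²)=0.3201;  θ2 = -1.3142+1.7503 ≈ 0.4361
φ3=240.0° → target in arm frame (-0.1603, 0.0478)
  A=0.2803, B=-0.3096, C=(l²−L²−A²−y'²−z²)/(2L)=-0.2562
  θ3 = atan2(B,A) + arccos(C/0.4176) = 1.3960

θ₁ = -0.0876, θ₂ = 0.4361, θ₃ = 1.3960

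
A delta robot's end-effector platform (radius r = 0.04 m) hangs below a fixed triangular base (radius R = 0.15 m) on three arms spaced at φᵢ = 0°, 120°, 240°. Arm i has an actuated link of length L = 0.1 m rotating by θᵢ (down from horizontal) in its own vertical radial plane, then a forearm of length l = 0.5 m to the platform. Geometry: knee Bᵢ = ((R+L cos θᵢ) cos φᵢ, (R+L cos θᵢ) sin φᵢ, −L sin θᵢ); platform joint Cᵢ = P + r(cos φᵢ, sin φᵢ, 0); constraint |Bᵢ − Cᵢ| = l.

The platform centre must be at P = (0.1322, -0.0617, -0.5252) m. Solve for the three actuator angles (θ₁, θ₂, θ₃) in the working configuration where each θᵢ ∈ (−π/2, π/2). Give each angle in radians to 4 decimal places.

θ₁ = 0.3494, θ₂ = 1.3970, θ₃ = 0.9603

φ1=0.0° → target in arm frame (0.1322, -0.0617)
  e−x'=-0.0222;  (l²−L²−(e−x')²−y'²−z²)/2L = -0.2007
  γ=atan2(-0.5252,-0.0222)=-1.6130;  ψ=arccos(-0.3817)=1.9625;  θ1=γ+ψ≈0.3494
rotate P by −φ2: (-0.1195, -0.0836, -0.5252)
  A=0.2295, B=-0.5252, C=(l²−L²−A²−y'²−z²)/(2L)=-0.4776
  γ=atan2(-0.5252,0.2295)=-1.1588;  ψ=arccos(-0.8332)=2.5557;  θ2=γ+ψ≈1.3970
φ3=240.0° → target in arm frame (-0.0127, 0.1453)
  A=0.1227, B=-0.5252, C=(l²−L²−A²−y'²−z²)/(2L)=-0.3600
  θ3 = atan2(B,A) + arccos(C/0.5393) = 0.9603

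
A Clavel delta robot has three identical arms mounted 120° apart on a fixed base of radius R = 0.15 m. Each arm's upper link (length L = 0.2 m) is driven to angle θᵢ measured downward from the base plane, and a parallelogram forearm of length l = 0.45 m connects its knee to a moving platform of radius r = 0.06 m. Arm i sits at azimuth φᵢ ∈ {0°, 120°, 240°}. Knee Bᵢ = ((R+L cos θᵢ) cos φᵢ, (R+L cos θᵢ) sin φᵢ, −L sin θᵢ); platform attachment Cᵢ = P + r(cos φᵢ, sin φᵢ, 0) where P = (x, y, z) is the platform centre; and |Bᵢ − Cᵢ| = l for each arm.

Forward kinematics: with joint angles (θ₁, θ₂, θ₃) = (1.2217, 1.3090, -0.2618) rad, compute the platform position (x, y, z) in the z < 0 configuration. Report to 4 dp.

φ1=0.0°: virtual centre (0.1584, 0.0000, -0.1879), radius l
φ2=120.0°: virtual centre (-0.0709, 0.1228, -0.1932), radius l
O3 = (0.2832·cos240.0°, 0.2832·sin240.0°, 0.0518) = (-0.1416, -0.2452, 0.0518)
|O₂|²−|O₁|² = -0.0030;  |O₃|²−|O₁|² = 0.0225
plane₁₂: -0.4586x+0.2455y+-0.0105z = -0.0030
det = 0.3723;  x = -0.0109+0.3024z,  y = -0.0325+0.6075z
into |P−O₁|² = l²: 1.4605z² + 0.2340z + -0.1375 = 0;  Δ = 0.8579;  z = -0.3972 or 0.2370 → z<0 root = -0.3972
x = -0.1310, y = -0.2738

(-0.1310, -0.2738, -0.3972)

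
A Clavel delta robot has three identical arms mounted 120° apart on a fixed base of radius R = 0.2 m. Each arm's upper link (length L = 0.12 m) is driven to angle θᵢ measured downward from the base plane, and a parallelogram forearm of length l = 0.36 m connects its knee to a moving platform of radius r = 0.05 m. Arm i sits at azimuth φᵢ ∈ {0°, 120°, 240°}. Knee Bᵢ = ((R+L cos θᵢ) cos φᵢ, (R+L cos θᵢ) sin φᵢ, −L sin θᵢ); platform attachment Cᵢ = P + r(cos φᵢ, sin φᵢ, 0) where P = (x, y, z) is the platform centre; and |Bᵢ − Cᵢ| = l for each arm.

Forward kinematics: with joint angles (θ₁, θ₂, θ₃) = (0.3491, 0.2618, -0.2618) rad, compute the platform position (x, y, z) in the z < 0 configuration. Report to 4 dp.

φ1=0.0°: virtual centre (0.2628, 0.0000, -0.0410), radius l
arm 2 at φ=120.0°: e+L cos θ2 = 0.2659;  S2 = (-0.1330, 0.2303, -0.0311)
φ3=240.0°: virtual centre (-0.1330, -0.2303, 0.0311), radius l
eliminate P² terms by subtracting sphere 1 from 2 and 3
linear system: -0.7914x+0.4606y = 0.0009−0.0200z; -0.7914x+-0.4606y = 0.0009−0.1442z
Cramer: x(z) = -0.0012+0.1037z;  y(z) = 0.0000+0.1349z
quadratic in z: (1.0289)z²+(0.0273)z+(-0.0582)=0, √Δ=0.4904 → z ∈ {-0.2516, 0.2250}; z = -0.2516 (taking z<0)
x = -0.0273, y = -0.0339

(-0.0273, -0.0339, -0.2516)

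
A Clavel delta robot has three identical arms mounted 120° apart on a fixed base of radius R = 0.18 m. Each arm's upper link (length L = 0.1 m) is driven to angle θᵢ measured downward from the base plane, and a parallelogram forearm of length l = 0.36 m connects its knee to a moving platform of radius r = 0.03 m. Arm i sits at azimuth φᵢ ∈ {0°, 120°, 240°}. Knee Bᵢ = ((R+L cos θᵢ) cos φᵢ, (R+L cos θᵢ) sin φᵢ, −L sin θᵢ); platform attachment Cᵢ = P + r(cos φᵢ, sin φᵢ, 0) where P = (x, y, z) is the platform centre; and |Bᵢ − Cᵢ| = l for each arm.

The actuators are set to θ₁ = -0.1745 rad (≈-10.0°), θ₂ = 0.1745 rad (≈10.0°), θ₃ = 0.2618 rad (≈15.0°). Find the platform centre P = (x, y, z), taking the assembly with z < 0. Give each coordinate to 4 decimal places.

(0.0284, 0.0060, -0.2675)

centre 1 = (0.2485·cos0.0°, 0.2485·sin0.0°, 0.0174) = (0.2485, 0.0000, 0.0174)
centre 2 = (0.2485·cos120.0°, 0.2485·sin120.0°, -0.0174) = (-0.1242, 0.2152, -0.0174)
arm 3 at φ=240.0°: (R−r)+L cos θ3 = 0.2466;  centre 3 = (-0.1233, -0.2136, -0.0259)
subtract pairs → two planes through P
[-0.7454 0.4304 -0.0694]·P = 0.0000;  [-0.7436 -0.4271 -0.0865]·P = -0.0006
Cramer: x(z) = 0.0004-0.1048z;  y(z) = 0.0007-0.0201z
quadratic in z: (1.0114)z²+(0.0172)z+(-0.0677)=0, √Δ=0.5238 → z ∈ {-0.2675, 0.2504}; z = -0.2675 (taking z<0)
x = 0.0284, y = 0.0060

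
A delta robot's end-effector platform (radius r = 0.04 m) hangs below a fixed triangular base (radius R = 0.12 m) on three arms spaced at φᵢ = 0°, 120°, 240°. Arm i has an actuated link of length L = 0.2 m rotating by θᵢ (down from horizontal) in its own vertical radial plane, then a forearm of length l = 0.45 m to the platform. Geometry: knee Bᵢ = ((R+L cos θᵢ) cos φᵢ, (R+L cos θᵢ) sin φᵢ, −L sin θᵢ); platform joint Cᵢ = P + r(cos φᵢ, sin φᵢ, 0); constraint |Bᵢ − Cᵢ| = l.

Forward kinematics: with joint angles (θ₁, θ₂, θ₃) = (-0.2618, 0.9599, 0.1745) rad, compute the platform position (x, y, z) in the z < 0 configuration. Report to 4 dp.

arm 1 at φ=0.0°: (R−r)+L cos θ1 = 0.2732;  S1 = (0.2732, 0.0000, 0.0518)
arm 2 at φ=120.0°: (R−r)+L cos θ2 = 0.1947;  S2 = (-0.0974, 0.1686, -0.1638)
S3 = (0.2770·cos240.0°, 0.2770·sin240.0°, -0.0347) = (-0.1385, -0.2399, -0.0347)
eliminate P² terms by subtracting sphere 1 from 2 and 3
linear system: -0.7411x+0.3373y = -0.0126−-0.4312z; -0.8233x+-0.4797y = 0.0006−-0.1730z
det = 0.6332;  x = 0.0092+-0.4188z,  y = -0.0170+0.3582z
quadratic in z: (1.3037)z²+(0.1054)z+(-0.1298)=0, √Δ=0.8296 → z ∈ {-0.3586, 0.2777}; z = -0.3586 (taking z<0)
x = 0.1594, y = -0.1455

(0.1594, -0.1455, -0.3586)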